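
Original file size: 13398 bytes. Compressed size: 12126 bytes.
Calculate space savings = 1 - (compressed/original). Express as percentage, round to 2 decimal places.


ratio = compressed/original = 12126/13398 = 0.90506
savings = 1 - ratio = 1 - 0.90506 = 0.09494
as a percentage: 0.09494 * 100 = 9.49%

Space savings = 1 - 12126/13398 = 9.49%


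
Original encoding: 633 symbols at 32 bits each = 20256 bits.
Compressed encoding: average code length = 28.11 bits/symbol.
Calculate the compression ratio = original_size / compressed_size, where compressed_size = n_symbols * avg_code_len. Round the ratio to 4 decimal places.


original_size = n_symbols * orig_bits = 633 * 32 = 20256 bits
compressed_size = n_symbols * avg_code_len = 633 * 28.11 = 17793.63 bits
ratio = original_size / compressed_size = 20256 / 17793.63 = 1.1384

Compression ratio = 1.1384


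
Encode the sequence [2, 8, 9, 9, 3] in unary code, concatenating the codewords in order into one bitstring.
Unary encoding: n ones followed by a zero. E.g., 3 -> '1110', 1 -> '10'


Encode each number as n ones followed by a terminating 0:
  2 -> 110 (3 bits)
  8 -> 111111110 (9 bits)
  9 -> 1111111110 (10 bits)
  9 -> 1111111110 (10 bits)
  3 -> 1110 (4 bits)
Total length = 3 + 9 + 10 + 10 + 4 = 36 bits.

Unary([2, 8, 9, 9, 3]) = 110111111110111111111011111111101110 (36 bits)


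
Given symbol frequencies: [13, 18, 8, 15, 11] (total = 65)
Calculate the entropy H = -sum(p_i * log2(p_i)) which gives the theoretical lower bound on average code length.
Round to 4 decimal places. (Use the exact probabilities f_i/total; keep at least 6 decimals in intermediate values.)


Per-symbol terms -p_i * log2(p_i) with p_i = f_i/65:
  p = 13/65 = 0.200000: log2(p) = -2.321928, -p*log2(p) = 0.464386
  p = 18/65 = 0.276923: log2(p) = -1.852443, -p*log2(p) = 0.512984
  p = 8/65 = 0.123077: log2(p) = -3.022368, -p*log2(p) = 0.371984
  p = 15/65 = 0.230769: log2(p) = -2.115477, -p*log2(p) = 0.488187
  p = 11/65 = 0.169231: log2(p) = -2.562936, -p*log2(p) = 0.433728
H = 0.464386 + 0.512984 + 0.371984 + 0.488187 + 0.433728 = 2.271269

H = 2.2713 bits/symbol


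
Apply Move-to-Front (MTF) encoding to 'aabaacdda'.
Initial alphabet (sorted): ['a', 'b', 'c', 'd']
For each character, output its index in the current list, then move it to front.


MTF encoding:
'a': index 0 in ['a', 'b', 'c', 'd'] -> ['a', 'b', 'c', 'd']
'a': index 0 in ['a', 'b', 'c', 'd'] -> ['a', 'b', 'c', 'd']
'b': index 1 in ['a', 'b', 'c', 'd'] -> ['b', 'a', 'c', 'd']
'a': index 1 in ['b', 'a', 'c', 'd'] -> ['a', 'b', 'c', 'd']
'a': index 0 in ['a', 'b', 'c', 'd'] -> ['a', 'b', 'c', 'd']
'c': index 2 in ['a', 'b', 'c', 'd'] -> ['c', 'a', 'b', 'd']
'd': index 3 in ['c', 'a', 'b', 'd'] -> ['d', 'c', 'a', 'b']
'd': index 0 in ['d', 'c', 'a', 'b'] -> ['d', 'c', 'a', 'b']
'a': index 2 in ['d', 'c', 'a', 'b'] -> ['a', 'd', 'c', 'b']


Output: [0, 0, 1, 1, 0, 2, 3, 0, 2]


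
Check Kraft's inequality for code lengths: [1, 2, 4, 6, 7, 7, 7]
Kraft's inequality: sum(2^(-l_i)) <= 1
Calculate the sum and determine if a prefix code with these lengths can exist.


Sum = 2^(-1) + 2^(-2) + 2^(-4) + 2^(-6) + 2^(-7) + 2^(-7) + 2^(-7)
    = 0.5 + 0.25 + 0.0625 + 0.015625 + 0.0078125 + 0.0078125 + 0.0078125
    = 109/128 = 0.8515625
Since 0.8515625 <= 1, Kraft's inequality IS satisfied.
A prefix code with these lengths CAN exist.

Kraft sum = 0.8515625. Satisfied.


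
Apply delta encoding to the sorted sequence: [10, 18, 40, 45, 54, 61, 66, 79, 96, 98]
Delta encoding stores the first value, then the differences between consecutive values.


First value: 10
Deltas:
  18 - 10 = 8
  40 - 18 = 22
  45 - 40 = 5
  54 - 45 = 9
  61 - 54 = 7
  66 - 61 = 5
  79 - 66 = 13
  96 - 79 = 17
  98 - 96 = 2


Delta encoded: [10, 8, 22, 5, 9, 7, 5, 13, 17, 2]


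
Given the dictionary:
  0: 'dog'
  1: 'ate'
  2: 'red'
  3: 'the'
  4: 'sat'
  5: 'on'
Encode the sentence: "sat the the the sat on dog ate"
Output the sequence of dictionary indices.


Look up each word in the dictionary:
  'sat' -> 4
  'the' -> 3
  'the' -> 3
  'the' -> 3
  'sat' -> 4
  'on' -> 5
  'dog' -> 0
  'ate' -> 1

Encoded: [4, 3, 3, 3, 4, 5, 0, 1]


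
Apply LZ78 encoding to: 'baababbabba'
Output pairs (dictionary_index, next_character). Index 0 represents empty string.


LZ78 encoding steps:
Dictionary: {0: ''}
Step 1: w='' (idx 0), next='b' -> output (0, 'b'), add 'b' as idx 1
Step 2: w='' (idx 0), next='a' -> output (0, 'a'), add 'a' as idx 2
Step 3: w='a' (idx 2), next='b' -> output (2, 'b'), add 'ab' as idx 3
Step 4: w='ab' (idx 3), next='b' -> output (3, 'b'), add 'abb' as idx 4
Step 5: w='abb' (idx 4), next='a' -> output (4, 'a'), add 'abba' as idx 5


Encoded: [(0, 'b'), (0, 'a'), (2, 'b'), (3, 'b'), (4, 'a')]


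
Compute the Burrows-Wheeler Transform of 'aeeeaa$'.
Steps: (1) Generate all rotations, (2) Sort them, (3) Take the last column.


Rotations (sorted):
  0: $aeeeaa -> last char: a
  1: a$aeeea -> last char: a
  2: aa$aeee -> last char: e
  3: aeeeaa$ -> last char: $
  4: eaa$aee -> last char: e
  5: eeaa$ae -> last char: e
  6: eeeaa$a -> last char: a


BWT = aae$eea


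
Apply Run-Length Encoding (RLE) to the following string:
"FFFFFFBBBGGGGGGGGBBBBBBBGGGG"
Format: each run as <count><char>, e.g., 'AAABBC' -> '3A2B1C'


Scanning runs left to right:
  i=0: run of 'F' x 6 -> '6F'
  i=6: run of 'B' x 3 -> '3B'
  i=9: run of 'G' x 8 -> '8G'
  i=17: run of 'B' x 7 -> '7B'
  i=24: run of 'G' x 4 -> '4G'

RLE = 6F3B8G7B4G


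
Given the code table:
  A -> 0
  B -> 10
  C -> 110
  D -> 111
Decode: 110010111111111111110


Decoding:
110 -> C
0 -> A
10 -> B
111 -> D
111 -> D
111 -> D
111 -> D
110 -> C


Result: CABDDDDC


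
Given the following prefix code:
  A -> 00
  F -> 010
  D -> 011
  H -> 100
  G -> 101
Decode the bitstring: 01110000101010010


Decoding step by step:
Bits 011 -> D
Bits 100 -> H
Bits 00 -> A
Bits 101 -> G
Bits 010 -> F
Bits 010 -> F


Decoded message: DHAGFF


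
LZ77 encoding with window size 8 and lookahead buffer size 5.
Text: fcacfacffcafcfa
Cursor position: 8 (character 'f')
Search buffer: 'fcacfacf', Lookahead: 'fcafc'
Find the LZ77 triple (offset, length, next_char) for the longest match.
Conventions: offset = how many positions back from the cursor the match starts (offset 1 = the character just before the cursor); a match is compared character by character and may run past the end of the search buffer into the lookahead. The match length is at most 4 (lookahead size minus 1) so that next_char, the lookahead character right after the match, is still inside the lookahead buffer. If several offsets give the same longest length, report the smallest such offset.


Try each offset into the search buffer:
  offset=1 (pos 7, char 'f'): match length 1
  offset=2 (pos 6, char 'c'): match length 0
  offset=3 (pos 5, char 'a'): match length 0
  offset=4 (pos 4, char 'f'): match length 1
  offset=5 (pos 3, char 'c'): match length 0
  offset=6 (pos 2, char 'a'): match length 0
  offset=7 (pos 1, char 'c'): match length 0
  offset=8 (pos 0, char 'f'): match length 3
Longest match has length 3 at offset 8.
next_char = character at position 8 + 3 = 11 -> 'f'

Best match: offset=8, length=3 (matching 'fca' starting at position 0)
LZ77 triple: (8, 3, 'f')


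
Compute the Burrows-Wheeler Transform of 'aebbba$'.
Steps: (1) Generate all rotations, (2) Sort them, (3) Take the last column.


Rotations (sorted):
  0: $aebbba -> last char: a
  1: a$aebbb -> last char: b
  2: aebbba$ -> last char: $
  3: ba$aebb -> last char: b
  4: bba$aeb -> last char: b
  5: bbba$ae -> last char: e
  6: ebbba$a -> last char: a


BWT = ab$bbea


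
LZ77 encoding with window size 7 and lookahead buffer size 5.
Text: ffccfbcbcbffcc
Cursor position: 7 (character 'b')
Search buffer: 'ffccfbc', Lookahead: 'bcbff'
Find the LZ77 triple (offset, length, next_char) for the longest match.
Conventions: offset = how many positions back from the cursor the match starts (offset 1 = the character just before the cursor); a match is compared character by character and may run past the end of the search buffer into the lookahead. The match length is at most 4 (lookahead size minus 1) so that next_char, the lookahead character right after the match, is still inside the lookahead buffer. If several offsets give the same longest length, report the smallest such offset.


Try each offset into the search buffer:
  offset=1 (pos 6, char 'c'): match length 0
  offset=2 (pos 5, char 'b'): match length 3
  offset=3 (pos 4, char 'f'): match length 0
  offset=4 (pos 3, char 'c'): match length 0
  offset=5 (pos 2, char 'c'): match length 0
  offset=6 (pos 1, char 'f'): match length 0
  offset=7 (pos 0, char 'f'): match length 0
Longest match has length 3 at offset 2.
next_char = character at position 7 + 3 = 10 -> 'f'

Best match: offset=2, length=3 (matching 'bcb' starting at position 5)
LZ77 triple: (2, 3, 'f')


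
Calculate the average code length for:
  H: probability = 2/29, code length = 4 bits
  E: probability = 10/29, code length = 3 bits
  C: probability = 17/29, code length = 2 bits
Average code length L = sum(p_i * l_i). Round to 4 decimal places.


Weighted contributions p_i * l_i:
  H: (2/29) * 4 = 8/29
  E: (10/29) * 3 = 30/29
  C: (17/29) * 2 = 34/29
Sum = (8 + 30 + 34)/29 = 72/29

L = 72/29 = 2.4828 bits/symbol


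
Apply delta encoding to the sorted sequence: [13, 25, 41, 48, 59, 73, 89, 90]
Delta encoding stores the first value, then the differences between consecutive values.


First value: 13
Deltas:
  25 - 13 = 12
  41 - 25 = 16
  48 - 41 = 7
  59 - 48 = 11
  73 - 59 = 14
  89 - 73 = 16
  90 - 89 = 1


Delta encoded: [13, 12, 16, 7, 11, 14, 16, 1]


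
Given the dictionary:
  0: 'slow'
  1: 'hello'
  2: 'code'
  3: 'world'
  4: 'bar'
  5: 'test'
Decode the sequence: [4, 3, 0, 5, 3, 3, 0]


Look up each index in the dictionary:
  4 -> 'bar'
  3 -> 'world'
  0 -> 'slow'
  5 -> 'test'
  3 -> 'world'
  3 -> 'world'
  0 -> 'slow'

Decoded: "bar world slow test world world slow"


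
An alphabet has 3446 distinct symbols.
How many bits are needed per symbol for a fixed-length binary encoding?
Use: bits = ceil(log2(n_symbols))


log2(3446) = 11.7507
Bracket: 2^11 = 2048 < 3446 <= 2^12 = 4096
So ceil(log2(3446)) = 12

bits = ceil(log2(3446)) = ceil(11.7507) = 12 bits


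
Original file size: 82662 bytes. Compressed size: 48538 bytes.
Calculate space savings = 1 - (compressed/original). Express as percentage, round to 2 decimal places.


ratio = compressed/original = 48538/82662 = 0.587186
savings = 1 - ratio = 1 - 0.587186 = 0.412814
as a percentage: 0.412814 * 100 = 41.28%

Space savings = 1 - 48538/82662 = 41.28%


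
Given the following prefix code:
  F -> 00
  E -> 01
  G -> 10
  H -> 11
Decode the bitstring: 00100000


Decoding step by step:
Bits 00 -> F
Bits 10 -> G
Bits 00 -> F
Bits 00 -> F


Decoded message: FGFF


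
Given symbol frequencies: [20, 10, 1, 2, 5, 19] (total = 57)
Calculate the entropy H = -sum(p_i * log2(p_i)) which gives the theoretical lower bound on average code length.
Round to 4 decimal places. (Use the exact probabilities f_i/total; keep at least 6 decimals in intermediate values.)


Per-symbol terms -p_i * log2(p_i) with p_i = f_i/57:
  p = 20/57 = 0.350877: log2(p) = -1.510962, -p*log2(p) = 0.530162
  p = 10/57 = 0.175439: log2(p) = -2.510962, -p*log2(p) = 0.440520
  p = 1/57 = 0.017544: log2(p) = -5.832890, -p*log2(p) = 0.102331
  p = 2/57 = 0.035088: log2(p) = -4.832890, -p*log2(p) = 0.169575
  p = 5/57 = 0.087719: log2(p) = -3.510962, -p*log2(p) = 0.307979
  p = 19/57 = 0.333333: log2(p) = -1.584963, -p*log2(p) = 0.528321
H = 0.530162 + 0.440520 + 0.102331 + 0.169575 + 0.307979 + 0.528321 = 2.078888

H = 2.0789 bits/symbol


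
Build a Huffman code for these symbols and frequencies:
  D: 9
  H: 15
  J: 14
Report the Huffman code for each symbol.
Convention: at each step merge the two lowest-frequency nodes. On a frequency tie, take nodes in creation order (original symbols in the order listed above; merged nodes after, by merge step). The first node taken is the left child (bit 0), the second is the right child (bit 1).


Huffman tree construction:
Step 1: Merge D(9) + J(14) = 23
Step 2: Merge H(15) + (D+J)(23) = 38
Read each symbol's code off the tree from the root (left child = 0, right child = 1).

Codes:
  D: 10 (length 2)
  H: 0 (length 1)
  J: 11 (length 2)
Average code length: 61/38 = 1.6053 bits/symbol


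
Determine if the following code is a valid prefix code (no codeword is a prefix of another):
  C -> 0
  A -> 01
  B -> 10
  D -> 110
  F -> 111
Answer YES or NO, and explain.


Checking each pair (does one codeword prefix another?):
  C='0' vs A='01': prefix -- VIOLATION

NO -- this is NOT a valid prefix code. C (0) is a prefix of A (01).


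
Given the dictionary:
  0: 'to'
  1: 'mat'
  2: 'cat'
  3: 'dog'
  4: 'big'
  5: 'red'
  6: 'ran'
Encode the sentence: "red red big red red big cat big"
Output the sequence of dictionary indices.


Look up each word in the dictionary:
  'red' -> 5
  'red' -> 5
  'big' -> 4
  'red' -> 5
  'red' -> 5
  'big' -> 4
  'cat' -> 2
  'big' -> 4

Encoded: [5, 5, 4, 5, 5, 4, 2, 4]


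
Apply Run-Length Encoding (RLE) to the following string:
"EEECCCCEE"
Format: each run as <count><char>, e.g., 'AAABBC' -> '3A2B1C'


Scanning runs left to right:
  i=0: run of 'E' x 3 -> '3E'
  i=3: run of 'C' x 4 -> '4C'
  i=7: run of 'E' x 2 -> '2E'

RLE = 3E4C2E


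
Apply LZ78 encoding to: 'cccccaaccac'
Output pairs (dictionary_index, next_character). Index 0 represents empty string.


LZ78 encoding steps:
Dictionary: {0: ''}
Step 1: w='' (idx 0), next='c' -> output (0, 'c'), add 'c' as idx 1
Step 2: w='c' (idx 1), next='c' -> output (1, 'c'), add 'cc' as idx 2
Step 3: w='cc' (idx 2), next='a' -> output (2, 'a'), add 'cca' as idx 3
Step 4: w='' (idx 0), next='a' -> output (0, 'a'), add 'a' as idx 4
Step 5: w='cca' (idx 3), next='c' -> output (3, 'c'), add 'ccac' as idx 5


Encoded: [(0, 'c'), (1, 'c'), (2, 'a'), (0, 'a'), (3, 'c')]


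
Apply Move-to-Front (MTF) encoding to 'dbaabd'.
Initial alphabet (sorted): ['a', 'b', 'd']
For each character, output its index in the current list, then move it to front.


MTF encoding:
'd': index 2 in ['a', 'b', 'd'] -> ['d', 'a', 'b']
'b': index 2 in ['d', 'a', 'b'] -> ['b', 'd', 'a']
'a': index 2 in ['b', 'd', 'a'] -> ['a', 'b', 'd']
'a': index 0 in ['a', 'b', 'd'] -> ['a', 'b', 'd']
'b': index 1 in ['a', 'b', 'd'] -> ['b', 'a', 'd']
'd': index 2 in ['b', 'a', 'd'] -> ['d', 'b', 'a']


Output: [2, 2, 2, 0, 1, 2]


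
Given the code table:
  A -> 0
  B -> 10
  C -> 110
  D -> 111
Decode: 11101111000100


Decoding:
111 -> D
0 -> A
111 -> D
10 -> B
0 -> A
0 -> A
10 -> B
0 -> A


Result: DADBAABA


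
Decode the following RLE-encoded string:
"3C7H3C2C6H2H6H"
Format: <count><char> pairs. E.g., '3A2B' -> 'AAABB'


Expanding each <count><char> pair:
  3C -> 'CCC'
  7H -> 'HHHHHHH'
  3C -> 'CCC'
  2C -> 'CC'
  6H -> 'HHHHHH'
  2H -> 'HH'
  6H -> 'HHHHHH'

Decoded = CCCHHHHHHHCCCCCHHHHHHHHHHHHHH


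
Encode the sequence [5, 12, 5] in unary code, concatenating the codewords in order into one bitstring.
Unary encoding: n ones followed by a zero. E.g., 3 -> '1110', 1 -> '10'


Encode each number as n ones followed by a terminating 0:
  5 -> 111110 (6 bits)
  12 -> 1111111111110 (13 bits)
  5 -> 111110 (6 bits)
Total length = 6 + 13 + 6 = 25 bits.

Unary([5, 12, 5]) = 1111101111111111110111110 (25 bits)


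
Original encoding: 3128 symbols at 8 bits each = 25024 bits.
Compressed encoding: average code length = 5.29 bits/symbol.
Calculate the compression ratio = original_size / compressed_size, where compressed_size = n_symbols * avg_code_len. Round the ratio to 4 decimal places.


original_size = n_symbols * orig_bits = 3128 * 8 = 25024 bits
compressed_size = n_symbols * avg_code_len = 3128 * 5.29 = 16547.12 bits
ratio = original_size / compressed_size = 25024 / 16547.12 = 1.5123

Compression ratio = 1.5123


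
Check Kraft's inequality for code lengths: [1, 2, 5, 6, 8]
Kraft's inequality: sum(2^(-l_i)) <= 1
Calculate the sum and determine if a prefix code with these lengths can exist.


Sum = 2^(-1) + 2^(-2) + 2^(-5) + 2^(-6) + 2^(-8)
    = 0.5 + 0.25 + 0.03125 + 0.015625 + 0.00390625
    = 205/256 = 0.80078125
Since 0.80078125 <= 1, Kraft's inequality IS satisfied.
A prefix code with these lengths CAN exist.

Kraft sum = 0.80078125. Satisfied.


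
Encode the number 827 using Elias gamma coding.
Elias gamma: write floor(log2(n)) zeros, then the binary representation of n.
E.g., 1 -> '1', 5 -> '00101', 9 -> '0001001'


num_bits = floor(log2(827)) + 1 = 10
leading_zeros = num_bits - 1 = 9
binary(827) = 1100111011

Elias gamma(827) = '000000000' + '1100111011' = 0000000001100111011 (19 bits)


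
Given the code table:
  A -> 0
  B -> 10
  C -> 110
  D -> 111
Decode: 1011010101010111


Decoding:
10 -> B
110 -> C
10 -> B
10 -> B
10 -> B
10 -> B
111 -> D


Result: BCBBBBD


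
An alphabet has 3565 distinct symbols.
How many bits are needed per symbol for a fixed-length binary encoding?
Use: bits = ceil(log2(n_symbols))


log2(3565) = 11.7997
Bracket: 2^11 = 2048 < 3565 <= 2^12 = 4096
So ceil(log2(3565)) = 12

bits = ceil(log2(3565)) = ceil(11.7997) = 12 bits


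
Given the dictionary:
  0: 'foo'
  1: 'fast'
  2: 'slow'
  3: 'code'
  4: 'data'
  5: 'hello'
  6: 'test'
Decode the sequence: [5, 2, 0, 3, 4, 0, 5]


Look up each index in the dictionary:
  5 -> 'hello'
  2 -> 'slow'
  0 -> 'foo'
  3 -> 'code'
  4 -> 'data'
  0 -> 'foo'
  5 -> 'hello'

Decoded: "hello slow foo code data foo hello"


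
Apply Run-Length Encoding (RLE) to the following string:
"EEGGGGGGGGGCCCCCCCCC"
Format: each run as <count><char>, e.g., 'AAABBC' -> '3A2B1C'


Scanning runs left to right:
  i=0: run of 'E' x 2 -> '2E'
  i=2: run of 'G' x 9 -> '9G'
  i=11: run of 'C' x 9 -> '9C'

RLE = 2E9G9C


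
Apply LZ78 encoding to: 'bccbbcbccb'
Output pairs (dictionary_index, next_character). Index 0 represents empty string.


LZ78 encoding steps:
Dictionary: {0: ''}
Step 1: w='' (idx 0), next='b' -> output (0, 'b'), add 'b' as idx 1
Step 2: w='' (idx 0), next='c' -> output (0, 'c'), add 'c' as idx 2
Step 3: w='c' (idx 2), next='b' -> output (2, 'b'), add 'cb' as idx 3
Step 4: w='b' (idx 1), next='c' -> output (1, 'c'), add 'bc' as idx 4
Step 5: w='bc' (idx 4), next='c' -> output (4, 'c'), add 'bcc' as idx 5
Step 6: w='b' (idx 1), end of input -> output (1, '')


Encoded: [(0, 'b'), (0, 'c'), (2, 'b'), (1, 'c'), (4, 'c'), (1, '')]


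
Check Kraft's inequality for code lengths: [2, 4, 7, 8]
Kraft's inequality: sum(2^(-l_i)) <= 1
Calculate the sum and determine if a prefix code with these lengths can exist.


Sum = 2^(-2) + 2^(-4) + 2^(-7) + 2^(-8)
    = 0.25 + 0.0625 + 0.0078125 + 0.00390625
    = 83/256 = 0.32421875
Since 0.32421875 <= 1, Kraft's inequality IS satisfied.
A prefix code with these lengths CAN exist.

Kraft sum = 0.32421875. Satisfied.


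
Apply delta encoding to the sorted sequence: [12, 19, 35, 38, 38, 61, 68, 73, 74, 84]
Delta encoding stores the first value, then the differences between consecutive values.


First value: 12
Deltas:
  19 - 12 = 7
  35 - 19 = 16
  38 - 35 = 3
  38 - 38 = 0
  61 - 38 = 23
  68 - 61 = 7
  73 - 68 = 5
  74 - 73 = 1
  84 - 74 = 10


Delta encoded: [12, 7, 16, 3, 0, 23, 7, 5, 1, 10]


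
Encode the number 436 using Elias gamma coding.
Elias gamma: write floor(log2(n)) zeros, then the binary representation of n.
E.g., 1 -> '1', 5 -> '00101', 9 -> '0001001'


num_bits = floor(log2(436)) + 1 = 9
leading_zeros = num_bits - 1 = 8
binary(436) = 110110100

Elias gamma(436) = '00000000' + '110110100' = 00000000110110100 (17 bits)


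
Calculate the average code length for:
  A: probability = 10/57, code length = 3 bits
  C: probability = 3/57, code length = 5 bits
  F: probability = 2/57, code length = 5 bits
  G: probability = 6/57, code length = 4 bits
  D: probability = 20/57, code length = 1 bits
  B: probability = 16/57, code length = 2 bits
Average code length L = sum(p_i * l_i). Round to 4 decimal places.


Weighted contributions p_i * l_i:
  A: (10/57) * 3 = 30/57
  C: (3/57) * 5 = 15/57
  F: (2/57) * 5 = 10/57
  G: (6/57) * 4 = 24/57
  D: (20/57) * 1 = 20/57
  B: (16/57) * 2 = 32/57
Sum = (30 + 15 + 10 + 24 + 20 + 32)/57 = 131/57

L = 131/57 = 2.2982 bits/symbol


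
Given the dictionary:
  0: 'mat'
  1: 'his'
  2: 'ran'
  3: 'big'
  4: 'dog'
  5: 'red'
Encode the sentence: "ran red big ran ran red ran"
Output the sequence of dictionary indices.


Look up each word in the dictionary:
  'ran' -> 2
  'red' -> 5
  'big' -> 3
  'ran' -> 2
  'ran' -> 2
  'red' -> 5
  'ran' -> 2

Encoded: [2, 5, 3, 2, 2, 5, 2]


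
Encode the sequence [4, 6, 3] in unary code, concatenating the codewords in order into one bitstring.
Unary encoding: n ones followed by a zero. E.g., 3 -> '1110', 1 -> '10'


Encode each number as n ones followed by a terminating 0:
  4 -> 11110 (5 bits)
  6 -> 1111110 (7 bits)
  3 -> 1110 (4 bits)
Total length = 5 + 7 + 4 = 16 bits.

Unary([4, 6, 3]) = 1111011111101110 (16 bits)


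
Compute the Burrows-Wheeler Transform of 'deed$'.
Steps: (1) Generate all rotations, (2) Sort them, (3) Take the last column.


Rotations (sorted):
  0: $deed -> last char: d
  1: d$dee -> last char: e
  2: deed$ -> last char: $
  3: ed$de -> last char: e
  4: eed$d -> last char: d


BWT = de$ed


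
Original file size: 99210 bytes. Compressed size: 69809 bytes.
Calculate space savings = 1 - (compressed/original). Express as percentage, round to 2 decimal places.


ratio = compressed/original = 69809/99210 = 0.703649
savings = 1 - ratio = 1 - 0.703649 = 0.296351
as a percentage: 0.296351 * 100 = 29.64%

Space savings = 1 - 69809/99210 = 29.64%


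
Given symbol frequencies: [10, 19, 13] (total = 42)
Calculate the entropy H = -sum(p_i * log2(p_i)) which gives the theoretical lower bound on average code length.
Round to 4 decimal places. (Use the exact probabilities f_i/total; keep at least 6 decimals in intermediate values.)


Per-symbol terms -p_i * log2(p_i) with p_i = f_i/42:
  p = 10/42 = 0.238095: log2(p) = -2.070389, -p*log2(p) = 0.492950
  p = 19/42 = 0.452381: log2(p) = -1.144390, -p*log2(p) = 0.517700
  p = 13/42 = 0.309524: log2(p) = -1.691878, -p*log2(p) = 0.523676
H = 0.492950 + 0.517700 + 0.523676 = 1.534326

H = 1.5343 bits/symbol


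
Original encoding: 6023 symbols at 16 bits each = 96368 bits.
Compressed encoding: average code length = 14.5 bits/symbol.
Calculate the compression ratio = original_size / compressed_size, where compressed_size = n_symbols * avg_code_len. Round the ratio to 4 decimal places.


original_size = n_symbols * orig_bits = 6023 * 16 = 96368 bits
compressed_size = n_symbols * avg_code_len = 6023 * 14.5 = 87333.5 bits
ratio = original_size / compressed_size = 96368 / 87333.5 = 1.1034

Compression ratio = 1.1034


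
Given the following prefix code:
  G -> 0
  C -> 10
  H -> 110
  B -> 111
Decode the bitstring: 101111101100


Decoding step by step:
Bits 10 -> C
Bits 111 -> B
Bits 110 -> H
Bits 110 -> H
Bits 0 -> G


Decoded message: CBHHG


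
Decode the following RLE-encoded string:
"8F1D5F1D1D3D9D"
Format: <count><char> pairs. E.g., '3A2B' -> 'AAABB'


Expanding each <count><char> pair:
  8F -> 'FFFFFFFF'
  1D -> 'D'
  5F -> 'FFFFF'
  1D -> 'D'
  1D -> 'D'
  3D -> 'DDD'
  9D -> 'DDDDDDDDD'

Decoded = FFFFFFFFDFFFFFDDDDDDDDDDDDDD


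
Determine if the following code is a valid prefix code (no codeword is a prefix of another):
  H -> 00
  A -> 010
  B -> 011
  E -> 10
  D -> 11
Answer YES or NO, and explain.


Checking each pair (does one codeword prefix another?):
  H='00' vs A='010': no prefix
  H='00' vs B='011': no prefix
  H='00' vs E='10': no prefix
  H='00' vs D='11': no prefix
  A='010' vs H='00': no prefix
  A='010' vs B='011': no prefix
  A='010' vs E='10': no prefix
  A='010' vs D='11': no prefix
  B='011' vs H='00': no prefix
  B='011' vs A='010': no prefix
  B='011' vs E='10': no prefix
  B='011' vs D='11': no prefix
  E='10' vs H='00': no prefix
  E='10' vs A='010': no prefix
  E='10' vs B='011': no prefix
  E='10' vs D='11': no prefix
  D='11' vs H='00': no prefix
  D='11' vs A='010': no prefix
  D='11' vs B='011': no prefix
  D='11' vs E='10': no prefix
No violation found over all pairs.

YES -- this is a valid prefix code. No codeword is a prefix of any other codeword.


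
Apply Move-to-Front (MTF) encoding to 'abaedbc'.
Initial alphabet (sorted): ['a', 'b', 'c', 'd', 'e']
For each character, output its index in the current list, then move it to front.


MTF encoding:
'a': index 0 in ['a', 'b', 'c', 'd', 'e'] -> ['a', 'b', 'c', 'd', 'e']
'b': index 1 in ['a', 'b', 'c', 'd', 'e'] -> ['b', 'a', 'c', 'd', 'e']
'a': index 1 in ['b', 'a', 'c', 'd', 'e'] -> ['a', 'b', 'c', 'd', 'e']
'e': index 4 in ['a', 'b', 'c', 'd', 'e'] -> ['e', 'a', 'b', 'c', 'd']
'd': index 4 in ['e', 'a', 'b', 'c', 'd'] -> ['d', 'e', 'a', 'b', 'c']
'b': index 3 in ['d', 'e', 'a', 'b', 'c'] -> ['b', 'd', 'e', 'a', 'c']
'c': index 4 in ['b', 'd', 'e', 'a', 'c'] -> ['c', 'b', 'd', 'e', 'a']


Output: [0, 1, 1, 4, 4, 3, 4]


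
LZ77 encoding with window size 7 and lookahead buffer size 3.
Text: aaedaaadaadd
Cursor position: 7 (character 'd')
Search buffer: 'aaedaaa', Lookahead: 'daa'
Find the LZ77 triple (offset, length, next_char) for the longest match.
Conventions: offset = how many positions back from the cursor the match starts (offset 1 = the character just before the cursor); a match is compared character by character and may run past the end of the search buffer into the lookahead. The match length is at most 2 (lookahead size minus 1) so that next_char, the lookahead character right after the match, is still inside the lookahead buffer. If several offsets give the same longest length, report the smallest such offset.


Try each offset into the search buffer:
  offset=1 (pos 6, char 'a'): match length 0
  offset=2 (pos 5, char 'a'): match length 0
  offset=3 (pos 4, char 'a'): match length 0
  offset=4 (pos 3, char 'd'): match length 2
  offset=5 (pos 2, char 'e'): match length 0
  offset=6 (pos 1, char 'a'): match length 0
  offset=7 (pos 0, char 'a'): match length 0
Longest match has length 2 at offset 4.
next_char = character at position 7 + 2 = 9 -> 'a'

Best match: offset=4, length=2 (matching 'da' starting at position 3)
LZ77 triple: (4, 2, 'a')


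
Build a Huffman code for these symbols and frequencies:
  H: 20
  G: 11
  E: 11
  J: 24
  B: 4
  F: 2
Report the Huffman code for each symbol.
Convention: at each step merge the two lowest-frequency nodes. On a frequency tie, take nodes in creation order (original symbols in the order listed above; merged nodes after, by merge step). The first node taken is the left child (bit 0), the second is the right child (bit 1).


Huffman tree construction:
Step 1: Merge F(2) + B(4) = 6
Step 2: Merge (F+B)(6) + G(11) = 17
Step 3: Merge E(11) + ((F+B)+G)(17) = 28
Step 4: Merge H(20) + J(24) = 44
Step 5: Merge (E+((F+B)+G))(28) + (H+J)(44) = 72
Read each symbol's code off the tree from the root (left child = 0, right child = 1).

Codes:
  H: 10 (length 2)
  G: 011 (length 3)
  E: 00 (length 2)
  J: 11 (length 2)
  B: 0101 (length 4)
  F: 0100 (length 4)
Average code length: 167/72 = 2.3194 bits/symbol


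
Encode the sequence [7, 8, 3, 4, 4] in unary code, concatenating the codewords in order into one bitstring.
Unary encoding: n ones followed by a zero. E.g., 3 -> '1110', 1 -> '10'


Encode each number as n ones followed by a terminating 0:
  7 -> 11111110 (8 bits)
  8 -> 111111110 (9 bits)
  3 -> 1110 (4 bits)
  4 -> 11110 (5 bits)
  4 -> 11110 (5 bits)
Total length = 8 + 9 + 4 + 5 + 5 = 31 bits.

Unary([7, 8, 3, 4, 4]) = 1111111011111111011101111011110 (31 bits)


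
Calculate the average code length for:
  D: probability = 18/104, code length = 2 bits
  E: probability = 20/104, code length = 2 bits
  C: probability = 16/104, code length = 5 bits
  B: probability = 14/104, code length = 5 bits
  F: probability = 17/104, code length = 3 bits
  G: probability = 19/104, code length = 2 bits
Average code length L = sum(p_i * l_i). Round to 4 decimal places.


Weighted contributions p_i * l_i:
  D: (18/104) * 2 = 36/104
  E: (20/104) * 2 = 40/104
  C: (16/104) * 5 = 80/104
  B: (14/104) * 5 = 70/104
  F: (17/104) * 3 = 51/104
  G: (19/104) * 2 = 38/104
Sum = (36 + 40 + 80 + 70 + 51 + 38)/104 = 315/104

L = 315/104 = 3.0288 bits/symbol


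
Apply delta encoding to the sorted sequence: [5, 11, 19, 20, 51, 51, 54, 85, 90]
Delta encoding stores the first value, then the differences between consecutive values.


First value: 5
Deltas:
  11 - 5 = 6
  19 - 11 = 8
  20 - 19 = 1
  51 - 20 = 31
  51 - 51 = 0
  54 - 51 = 3
  85 - 54 = 31
  90 - 85 = 5


Delta encoded: [5, 6, 8, 1, 31, 0, 3, 31, 5]


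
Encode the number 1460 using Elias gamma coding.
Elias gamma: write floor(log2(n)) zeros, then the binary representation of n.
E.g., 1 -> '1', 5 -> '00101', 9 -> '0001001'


num_bits = floor(log2(1460)) + 1 = 11
leading_zeros = num_bits - 1 = 10
binary(1460) = 10110110100

Elias gamma(1460) = '0000000000' + '10110110100' = 000000000010110110100 (21 bits)


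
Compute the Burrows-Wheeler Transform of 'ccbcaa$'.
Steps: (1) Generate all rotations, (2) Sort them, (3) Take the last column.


Rotations (sorted):
  0: $ccbcaa -> last char: a
  1: a$ccbca -> last char: a
  2: aa$ccbc -> last char: c
  3: bcaa$cc -> last char: c
  4: caa$ccb -> last char: b
  5: cbcaa$c -> last char: c
  6: ccbcaa$ -> last char: $


BWT = aaccbc$


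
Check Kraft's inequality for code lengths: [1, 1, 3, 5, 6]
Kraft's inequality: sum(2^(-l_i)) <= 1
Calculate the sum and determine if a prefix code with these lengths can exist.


Sum = 2^(-1) + 2^(-1) + 2^(-3) + 2^(-5) + 2^(-6)
    = 0.5 + 0.5 + 0.125 + 0.03125 + 0.015625
    = 75/64 = 1.171875
Since 1.171875 > 1, Kraft's inequality is NOT satisfied.
A prefix code with these lengths CANNOT exist.

Kraft sum = 1.171875. Not satisfied.


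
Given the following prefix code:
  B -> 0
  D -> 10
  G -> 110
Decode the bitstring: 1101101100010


Decoding step by step:
Bits 110 -> G
Bits 110 -> G
Bits 110 -> G
Bits 0 -> B
Bits 0 -> B
Bits 10 -> D


Decoded message: GGGBBD


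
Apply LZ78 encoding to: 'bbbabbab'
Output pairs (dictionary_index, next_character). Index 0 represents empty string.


LZ78 encoding steps:
Dictionary: {0: ''}
Step 1: w='' (idx 0), next='b' -> output (0, 'b'), add 'b' as idx 1
Step 2: w='b' (idx 1), next='b' -> output (1, 'b'), add 'bb' as idx 2
Step 3: w='' (idx 0), next='a' -> output (0, 'a'), add 'a' as idx 3
Step 4: w='bb' (idx 2), next='a' -> output (2, 'a'), add 'bba' as idx 4
Step 5: w='b' (idx 1), end of input -> output (1, '')


Encoded: [(0, 'b'), (1, 'b'), (0, 'a'), (2, 'a'), (1, '')]


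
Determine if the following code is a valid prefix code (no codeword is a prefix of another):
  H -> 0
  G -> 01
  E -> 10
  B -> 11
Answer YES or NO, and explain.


Checking each pair (does one codeword prefix another?):
  H='0' vs G='01': prefix -- VIOLATION

NO -- this is NOT a valid prefix code. H (0) is a prefix of G (01).


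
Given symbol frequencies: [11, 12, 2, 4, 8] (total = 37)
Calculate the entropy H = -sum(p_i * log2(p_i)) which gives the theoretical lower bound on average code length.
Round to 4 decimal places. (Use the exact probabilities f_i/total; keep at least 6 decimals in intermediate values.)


Per-symbol terms -p_i * log2(p_i) with p_i = f_i/37:
  p = 11/37 = 0.297297: log2(p) = -1.750022, -p*log2(p) = 0.520277
  p = 12/37 = 0.324324: log2(p) = -1.624491, -p*log2(p) = 0.526862
  p = 2/37 = 0.054054: log2(p) = -4.209453, -p*log2(p) = 0.227538
  p = 4/37 = 0.108108: log2(p) = -3.209453, -p*log2(p) = 0.346968
  p = 8/37 = 0.216216: log2(p) = -2.209453, -p*log2(p) = 0.477720
H = 0.520277 + 0.526862 + 0.227538 + 0.346968 + 0.477720 = 2.099365

H = 2.0994 bits/symbol


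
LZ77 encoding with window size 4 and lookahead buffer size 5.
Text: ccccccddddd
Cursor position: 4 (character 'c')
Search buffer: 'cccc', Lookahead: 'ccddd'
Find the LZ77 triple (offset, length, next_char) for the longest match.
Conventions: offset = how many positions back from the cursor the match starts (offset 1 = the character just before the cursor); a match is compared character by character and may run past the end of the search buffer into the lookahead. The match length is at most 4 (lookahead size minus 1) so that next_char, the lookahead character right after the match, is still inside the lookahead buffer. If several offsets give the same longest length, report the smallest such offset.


Try each offset into the search buffer:
  offset=1 (pos 3, char 'c'): match length 2
  offset=2 (pos 2, char 'c'): match length 2
  offset=3 (pos 1, char 'c'): match length 2
  offset=4 (pos 0, char 'c'): match length 2
Longest match has length 2, found at offsets 1, 2, 3, 4; take the smallest, offset 1.
next_char = character at position 4 + 2 = 6 -> 'd'

Best match: offset=1, length=2 (matching 'cc' starting at position 3)
LZ77 triple: (1, 2, 'd')


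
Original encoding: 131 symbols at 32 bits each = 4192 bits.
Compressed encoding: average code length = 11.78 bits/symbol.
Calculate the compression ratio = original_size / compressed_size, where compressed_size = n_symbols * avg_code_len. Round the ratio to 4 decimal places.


original_size = n_symbols * orig_bits = 131 * 32 = 4192 bits
compressed_size = n_symbols * avg_code_len = 131 * 11.78 = 1543.18 bits
ratio = original_size / compressed_size = 4192 / 1543.18 = 2.7165

Compression ratio = 2.7165


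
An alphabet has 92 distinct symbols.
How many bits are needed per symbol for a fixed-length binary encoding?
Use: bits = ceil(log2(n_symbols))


log2(92) = 6.5236
Bracket: 2^6 = 64 < 92 <= 2^7 = 128
So ceil(log2(92)) = 7

bits = ceil(log2(92)) = ceil(6.5236) = 7 bits


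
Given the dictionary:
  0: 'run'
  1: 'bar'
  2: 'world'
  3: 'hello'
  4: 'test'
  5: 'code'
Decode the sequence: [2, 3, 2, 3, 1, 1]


Look up each index in the dictionary:
  2 -> 'world'
  3 -> 'hello'
  2 -> 'world'
  3 -> 'hello'
  1 -> 'bar'
  1 -> 'bar'

Decoded: "world hello world hello bar bar"


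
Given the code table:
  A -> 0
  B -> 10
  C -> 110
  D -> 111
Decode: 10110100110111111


Decoding:
10 -> B
110 -> C
10 -> B
0 -> A
110 -> C
111 -> D
111 -> D


Result: BCBACDD


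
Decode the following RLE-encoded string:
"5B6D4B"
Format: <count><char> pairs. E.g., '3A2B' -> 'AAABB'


Expanding each <count><char> pair:
  5B -> 'BBBBB'
  6D -> 'DDDDDD'
  4B -> 'BBBB'

Decoded = BBBBBDDDDDDBBBB


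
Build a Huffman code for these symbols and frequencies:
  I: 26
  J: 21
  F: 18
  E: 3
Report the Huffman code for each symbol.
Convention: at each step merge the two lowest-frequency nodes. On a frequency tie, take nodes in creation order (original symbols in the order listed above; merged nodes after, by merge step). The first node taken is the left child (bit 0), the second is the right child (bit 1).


Huffman tree construction:
Step 1: Merge E(3) + F(18) = 21
Step 2: Merge J(21) + (E+F)(21) = 42
Step 3: Merge I(26) + (J+(E+F))(42) = 68
Read each symbol's code off the tree from the root (left child = 0, right child = 1).

Codes:
  I: 0 (length 1)
  J: 10 (length 2)
  F: 111 (length 3)
  E: 110 (length 3)
Average code length: 131/68 = 1.9265 bits/symbol


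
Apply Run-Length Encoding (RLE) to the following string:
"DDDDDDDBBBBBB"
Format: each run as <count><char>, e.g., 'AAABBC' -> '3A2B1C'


Scanning runs left to right:
  i=0: run of 'D' x 7 -> '7D'
  i=7: run of 'B' x 6 -> '6B'

RLE = 7D6B


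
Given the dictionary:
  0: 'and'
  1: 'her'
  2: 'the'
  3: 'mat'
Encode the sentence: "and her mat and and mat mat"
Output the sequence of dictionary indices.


Look up each word in the dictionary:
  'and' -> 0
  'her' -> 1
  'mat' -> 3
  'and' -> 0
  'and' -> 0
  'mat' -> 3
  'mat' -> 3

Encoded: [0, 1, 3, 0, 0, 3, 3]


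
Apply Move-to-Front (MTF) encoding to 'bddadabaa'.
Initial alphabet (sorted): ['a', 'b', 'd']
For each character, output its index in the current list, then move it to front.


MTF encoding:
'b': index 1 in ['a', 'b', 'd'] -> ['b', 'a', 'd']
'd': index 2 in ['b', 'a', 'd'] -> ['d', 'b', 'a']
'd': index 0 in ['d', 'b', 'a'] -> ['d', 'b', 'a']
'a': index 2 in ['d', 'b', 'a'] -> ['a', 'd', 'b']
'd': index 1 in ['a', 'd', 'b'] -> ['d', 'a', 'b']
'a': index 1 in ['d', 'a', 'b'] -> ['a', 'd', 'b']
'b': index 2 in ['a', 'd', 'b'] -> ['b', 'a', 'd']
'a': index 1 in ['b', 'a', 'd'] -> ['a', 'b', 'd']
'a': index 0 in ['a', 'b', 'd'] -> ['a', 'b', 'd']


Output: [1, 2, 0, 2, 1, 1, 2, 1, 0]


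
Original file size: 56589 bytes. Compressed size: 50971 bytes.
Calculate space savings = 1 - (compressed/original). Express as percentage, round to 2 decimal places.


ratio = compressed/original = 50971/56589 = 0.900723
savings = 1 - ratio = 1 - 0.900723 = 0.099277
as a percentage: 0.099277 * 100 = 9.93%

Space savings = 1 - 50971/56589 = 9.93%


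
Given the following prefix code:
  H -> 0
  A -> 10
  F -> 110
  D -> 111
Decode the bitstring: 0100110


Decoding step by step:
Bits 0 -> H
Bits 10 -> A
Bits 0 -> H
Bits 110 -> F


Decoded message: HAHF


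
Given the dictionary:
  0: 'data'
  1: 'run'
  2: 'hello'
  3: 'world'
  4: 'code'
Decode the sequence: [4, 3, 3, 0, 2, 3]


Look up each index in the dictionary:
  4 -> 'code'
  3 -> 'world'
  3 -> 'world'
  0 -> 'data'
  2 -> 'hello'
  3 -> 'world'

Decoded: "code world world data hello world"


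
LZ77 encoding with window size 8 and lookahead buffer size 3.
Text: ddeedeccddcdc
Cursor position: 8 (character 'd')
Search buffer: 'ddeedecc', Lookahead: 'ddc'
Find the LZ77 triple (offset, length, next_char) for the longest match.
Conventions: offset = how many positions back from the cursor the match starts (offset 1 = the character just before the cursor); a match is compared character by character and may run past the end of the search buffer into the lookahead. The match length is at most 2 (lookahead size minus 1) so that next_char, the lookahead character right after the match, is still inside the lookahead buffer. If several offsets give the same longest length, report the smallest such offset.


Try each offset into the search buffer:
  offset=1 (pos 7, char 'c'): match length 0
  offset=2 (pos 6, char 'c'): match length 0
  offset=3 (pos 5, char 'e'): match length 0
  offset=4 (pos 4, char 'd'): match length 1
  offset=5 (pos 3, char 'e'): match length 0
  offset=6 (pos 2, char 'e'): match length 0
  offset=7 (pos 1, char 'd'): match length 1
  offset=8 (pos 0, char 'd'): match length 2
Longest match has length 2 at offset 8.
next_char = character at position 8 + 2 = 10 -> 'c'

Best match: offset=8, length=2 (matching 'dd' starting at position 0)
LZ77 triple: (8, 2, 'c')


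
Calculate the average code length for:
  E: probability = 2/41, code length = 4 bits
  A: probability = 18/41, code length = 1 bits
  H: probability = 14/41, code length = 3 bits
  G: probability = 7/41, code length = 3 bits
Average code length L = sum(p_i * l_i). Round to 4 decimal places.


Weighted contributions p_i * l_i:
  E: (2/41) * 4 = 8/41
  A: (18/41) * 1 = 18/41
  H: (14/41) * 3 = 42/41
  G: (7/41) * 3 = 21/41
Sum = (8 + 18 + 42 + 21)/41 = 89/41

L = 89/41 = 2.1707 bits/symbol


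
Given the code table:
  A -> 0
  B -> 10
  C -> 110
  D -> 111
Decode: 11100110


Decoding:
111 -> D
0 -> A
0 -> A
110 -> C


Result: DAAC


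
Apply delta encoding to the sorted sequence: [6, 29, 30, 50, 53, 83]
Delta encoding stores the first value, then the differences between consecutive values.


First value: 6
Deltas:
  29 - 6 = 23
  30 - 29 = 1
  50 - 30 = 20
  53 - 50 = 3
  83 - 53 = 30


Delta encoded: [6, 23, 1, 20, 3, 30]


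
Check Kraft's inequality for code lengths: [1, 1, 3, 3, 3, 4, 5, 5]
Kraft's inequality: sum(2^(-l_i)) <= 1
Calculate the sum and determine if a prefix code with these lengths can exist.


Sum = 2^(-1) + 2^(-1) + 2^(-3) + 2^(-3) + 2^(-3) + 2^(-4) + 2^(-5) + 2^(-5)
    = 0.5 + 0.5 + 0.125 + 0.125 + 0.125 + 0.0625 + 0.03125 + 0.03125
    = 48/32 = 1.5
Since 1.5 > 1, Kraft's inequality is NOT satisfied.
A prefix code with these lengths CANNOT exist.

Kraft sum = 1.5. Not satisfied.
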